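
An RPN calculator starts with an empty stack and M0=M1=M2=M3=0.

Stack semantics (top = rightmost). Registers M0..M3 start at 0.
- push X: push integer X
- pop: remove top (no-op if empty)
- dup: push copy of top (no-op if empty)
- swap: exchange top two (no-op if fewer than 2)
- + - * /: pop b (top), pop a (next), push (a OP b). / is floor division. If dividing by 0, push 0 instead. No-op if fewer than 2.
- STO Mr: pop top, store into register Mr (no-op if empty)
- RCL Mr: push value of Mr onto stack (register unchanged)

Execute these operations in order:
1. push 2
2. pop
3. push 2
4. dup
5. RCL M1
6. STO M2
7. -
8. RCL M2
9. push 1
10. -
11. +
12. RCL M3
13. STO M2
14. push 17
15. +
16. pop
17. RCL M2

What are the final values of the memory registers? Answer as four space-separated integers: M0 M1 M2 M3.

Answer: 0 0 0 0

Derivation:
After op 1 (push 2): stack=[2] mem=[0,0,0,0]
After op 2 (pop): stack=[empty] mem=[0,0,0,0]
After op 3 (push 2): stack=[2] mem=[0,0,0,0]
After op 4 (dup): stack=[2,2] mem=[0,0,0,0]
After op 5 (RCL M1): stack=[2,2,0] mem=[0,0,0,0]
After op 6 (STO M2): stack=[2,2] mem=[0,0,0,0]
After op 7 (-): stack=[0] mem=[0,0,0,0]
After op 8 (RCL M2): stack=[0,0] mem=[0,0,0,0]
After op 9 (push 1): stack=[0,0,1] mem=[0,0,0,0]
After op 10 (-): stack=[0,-1] mem=[0,0,0,0]
After op 11 (+): stack=[-1] mem=[0,0,0,0]
After op 12 (RCL M3): stack=[-1,0] mem=[0,0,0,0]
After op 13 (STO M2): stack=[-1] mem=[0,0,0,0]
After op 14 (push 17): stack=[-1,17] mem=[0,0,0,0]
After op 15 (+): stack=[16] mem=[0,0,0,0]
After op 16 (pop): stack=[empty] mem=[0,0,0,0]
After op 17 (RCL M2): stack=[0] mem=[0,0,0,0]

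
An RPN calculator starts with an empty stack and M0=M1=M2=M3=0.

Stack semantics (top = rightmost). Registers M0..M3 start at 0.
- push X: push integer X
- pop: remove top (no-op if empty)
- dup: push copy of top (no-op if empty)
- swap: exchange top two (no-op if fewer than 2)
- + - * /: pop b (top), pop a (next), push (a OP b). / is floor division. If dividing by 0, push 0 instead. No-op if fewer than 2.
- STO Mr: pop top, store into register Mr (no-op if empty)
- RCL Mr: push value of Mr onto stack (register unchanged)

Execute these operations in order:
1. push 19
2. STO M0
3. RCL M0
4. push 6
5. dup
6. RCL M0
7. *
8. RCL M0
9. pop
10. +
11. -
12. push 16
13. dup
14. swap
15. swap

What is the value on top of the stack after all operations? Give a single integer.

Answer: 16

Derivation:
After op 1 (push 19): stack=[19] mem=[0,0,0,0]
After op 2 (STO M0): stack=[empty] mem=[19,0,0,0]
After op 3 (RCL M0): stack=[19] mem=[19,0,0,0]
After op 4 (push 6): stack=[19,6] mem=[19,0,0,0]
After op 5 (dup): stack=[19,6,6] mem=[19,0,0,0]
After op 6 (RCL M0): stack=[19,6,6,19] mem=[19,0,0,0]
After op 7 (*): stack=[19,6,114] mem=[19,0,0,0]
After op 8 (RCL M0): stack=[19,6,114,19] mem=[19,0,0,0]
After op 9 (pop): stack=[19,6,114] mem=[19,0,0,0]
After op 10 (+): stack=[19,120] mem=[19,0,0,0]
After op 11 (-): stack=[-101] mem=[19,0,0,0]
After op 12 (push 16): stack=[-101,16] mem=[19,0,0,0]
After op 13 (dup): stack=[-101,16,16] mem=[19,0,0,0]
After op 14 (swap): stack=[-101,16,16] mem=[19,0,0,0]
After op 15 (swap): stack=[-101,16,16] mem=[19,0,0,0]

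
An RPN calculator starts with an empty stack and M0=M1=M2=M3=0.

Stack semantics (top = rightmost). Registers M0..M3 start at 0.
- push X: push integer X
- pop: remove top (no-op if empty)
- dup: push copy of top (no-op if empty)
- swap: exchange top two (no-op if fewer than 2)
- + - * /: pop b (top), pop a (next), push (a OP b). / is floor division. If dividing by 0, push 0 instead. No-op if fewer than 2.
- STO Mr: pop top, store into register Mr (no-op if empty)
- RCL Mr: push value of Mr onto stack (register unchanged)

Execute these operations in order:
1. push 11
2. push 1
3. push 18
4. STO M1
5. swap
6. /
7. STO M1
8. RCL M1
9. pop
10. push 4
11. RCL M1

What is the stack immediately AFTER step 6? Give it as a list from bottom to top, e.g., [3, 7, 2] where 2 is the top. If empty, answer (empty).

After op 1 (push 11): stack=[11] mem=[0,0,0,0]
After op 2 (push 1): stack=[11,1] mem=[0,0,0,0]
After op 3 (push 18): stack=[11,1,18] mem=[0,0,0,0]
After op 4 (STO M1): stack=[11,1] mem=[0,18,0,0]
After op 5 (swap): stack=[1,11] mem=[0,18,0,0]
After op 6 (/): stack=[0] mem=[0,18,0,0]

[0]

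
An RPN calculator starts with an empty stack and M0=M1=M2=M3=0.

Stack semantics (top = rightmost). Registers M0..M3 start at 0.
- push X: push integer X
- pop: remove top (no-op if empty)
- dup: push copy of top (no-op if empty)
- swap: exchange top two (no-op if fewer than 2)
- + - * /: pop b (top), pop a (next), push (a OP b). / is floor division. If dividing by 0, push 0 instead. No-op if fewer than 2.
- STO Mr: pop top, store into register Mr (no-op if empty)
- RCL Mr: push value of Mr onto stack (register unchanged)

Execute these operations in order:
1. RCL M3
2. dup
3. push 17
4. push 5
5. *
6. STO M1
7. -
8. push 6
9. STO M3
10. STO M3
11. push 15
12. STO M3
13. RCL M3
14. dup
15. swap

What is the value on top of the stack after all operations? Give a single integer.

After op 1 (RCL M3): stack=[0] mem=[0,0,0,0]
After op 2 (dup): stack=[0,0] mem=[0,0,0,0]
After op 3 (push 17): stack=[0,0,17] mem=[0,0,0,0]
After op 4 (push 5): stack=[0,0,17,5] mem=[0,0,0,0]
After op 5 (*): stack=[0,0,85] mem=[0,0,0,0]
After op 6 (STO M1): stack=[0,0] mem=[0,85,0,0]
After op 7 (-): stack=[0] mem=[0,85,0,0]
After op 8 (push 6): stack=[0,6] mem=[0,85,0,0]
After op 9 (STO M3): stack=[0] mem=[0,85,0,6]
After op 10 (STO M3): stack=[empty] mem=[0,85,0,0]
After op 11 (push 15): stack=[15] mem=[0,85,0,0]
After op 12 (STO M3): stack=[empty] mem=[0,85,0,15]
After op 13 (RCL M3): stack=[15] mem=[0,85,0,15]
After op 14 (dup): stack=[15,15] mem=[0,85,0,15]
After op 15 (swap): stack=[15,15] mem=[0,85,0,15]

Answer: 15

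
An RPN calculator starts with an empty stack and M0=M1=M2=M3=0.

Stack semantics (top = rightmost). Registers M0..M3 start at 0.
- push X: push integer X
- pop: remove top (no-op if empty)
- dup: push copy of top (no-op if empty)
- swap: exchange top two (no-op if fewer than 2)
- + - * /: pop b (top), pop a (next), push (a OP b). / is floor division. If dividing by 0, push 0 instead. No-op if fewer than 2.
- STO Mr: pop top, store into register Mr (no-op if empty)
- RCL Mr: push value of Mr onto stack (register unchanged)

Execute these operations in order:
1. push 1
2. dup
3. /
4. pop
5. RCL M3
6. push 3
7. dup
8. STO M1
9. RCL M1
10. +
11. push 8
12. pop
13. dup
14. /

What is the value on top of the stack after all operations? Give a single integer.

Answer: 1

Derivation:
After op 1 (push 1): stack=[1] mem=[0,0,0,0]
After op 2 (dup): stack=[1,1] mem=[0,0,0,0]
After op 3 (/): stack=[1] mem=[0,0,0,0]
After op 4 (pop): stack=[empty] mem=[0,0,0,0]
After op 5 (RCL M3): stack=[0] mem=[0,0,0,0]
After op 6 (push 3): stack=[0,3] mem=[0,0,0,0]
After op 7 (dup): stack=[0,3,3] mem=[0,0,0,0]
After op 8 (STO M1): stack=[0,3] mem=[0,3,0,0]
After op 9 (RCL M1): stack=[0,3,3] mem=[0,3,0,0]
After op 10 (+): stack=[0,6] mem=[0,3,0,0]
After op 11 (push 8): stack=[0,6,8] mem=[0,3,0,0]
After op 12 (pop): stack=[0,6] mem=[0,3,0,0]
After op 13 (dup): stack=[0,6,6] mem=[0,3,0,0]
After op 14 (/): stack=[0,1] mem=[0,3,0,0]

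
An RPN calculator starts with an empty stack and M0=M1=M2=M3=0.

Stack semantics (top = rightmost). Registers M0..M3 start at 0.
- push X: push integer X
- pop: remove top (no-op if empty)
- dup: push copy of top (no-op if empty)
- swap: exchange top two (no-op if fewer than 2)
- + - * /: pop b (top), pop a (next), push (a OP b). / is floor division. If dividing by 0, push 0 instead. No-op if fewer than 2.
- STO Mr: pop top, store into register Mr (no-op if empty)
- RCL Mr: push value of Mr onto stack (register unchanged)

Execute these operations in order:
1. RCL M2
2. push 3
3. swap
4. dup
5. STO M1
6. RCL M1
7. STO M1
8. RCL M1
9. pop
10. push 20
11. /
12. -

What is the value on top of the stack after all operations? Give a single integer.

Answer: 3

Derivation:
After op 1 (RCL M2): stack=[0] mem=[0,0,0,0]
After op 2 (push 3): stack=[0,3] mem=[0,0,0,0]
After op 3 (swap): stack=[3,0] mem=[0,0,0,0]
After op 4 (dup): stack=[3,0,0] mem=[0,0,0,0]
After op 5 (STO M1): stack=[3,0] mem=[0,0,0,0]
After op 6 (RCL M1): stack=[3,0,0] mem=[0,0,0,0]
After op 7 (STO M1): stack=[3,0] mem=[0,0,0,0]
After op 8 (RCL M1): stack=[3,0,0] mem=[0,0,0,0]
After op 9 (pop): stack=[3,0] mem=[0,0,0,0]
After op 10 (push 20): stack=[3,0,20] mem=[0,0,0,0]
After op 11 (/): stack=[3,0] mem=[0,0,0,0]
After op 12 (-): stack=[3] mem=[0,0,0,0]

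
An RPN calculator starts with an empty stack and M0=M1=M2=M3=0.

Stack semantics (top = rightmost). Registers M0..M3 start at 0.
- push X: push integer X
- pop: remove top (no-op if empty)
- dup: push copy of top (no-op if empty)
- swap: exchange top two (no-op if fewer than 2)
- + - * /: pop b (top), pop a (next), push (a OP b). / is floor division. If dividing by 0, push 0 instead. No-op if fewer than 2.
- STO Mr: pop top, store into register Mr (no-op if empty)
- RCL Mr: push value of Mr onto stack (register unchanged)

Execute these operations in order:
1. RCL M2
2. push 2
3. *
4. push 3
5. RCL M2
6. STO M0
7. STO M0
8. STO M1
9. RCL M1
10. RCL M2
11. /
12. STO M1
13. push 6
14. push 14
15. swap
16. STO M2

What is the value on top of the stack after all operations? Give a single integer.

Answer: 14

Derivation:
After op 1 (RCL M2): stack=[0] mem=[0,0,0,0]
After op 2 (push 2): stack=[0,2] mem=[0,0,0,0]
After op 3 (*): stack=[0] mem=[0,0,0,0]
After op 4 (push 3): stack=[0,3] mem=[0,0,0,0]
After op 5 (RCL M2): stack=[0,3,0] mem=[0,0,0,0]
After op 6 (STO M0): stack=[0,3] mem=[0,0,0,0]
After op 7 (STO M0): stack=[0] mem=[3,0,0,0]
After op 8 (STO M1): stack=[empty] mem=[3,0,0,0]
After op 9 (RCL M1): stack=[0] mem=[3,0,0,0]
After op 10 (RCL M2): stack=[0,0] mem=[3,0,0,0]
After op 11 (/): stack=[0] mem=[3,0,0,0]
After op 12 (STO M1): stack=[empty] mem=[3,0,0,0]
After op 13 (push 6): stack=[6] mem=[3,0,0,0]
After op 14 (push 14): stack=[6,14] mem=[3,0,0,0]
After op 15 (swap): stack=[14,6] mem=[3,0,0,0]
After op 16 (STO M2): stack=[14] mem=[3,0,6,0]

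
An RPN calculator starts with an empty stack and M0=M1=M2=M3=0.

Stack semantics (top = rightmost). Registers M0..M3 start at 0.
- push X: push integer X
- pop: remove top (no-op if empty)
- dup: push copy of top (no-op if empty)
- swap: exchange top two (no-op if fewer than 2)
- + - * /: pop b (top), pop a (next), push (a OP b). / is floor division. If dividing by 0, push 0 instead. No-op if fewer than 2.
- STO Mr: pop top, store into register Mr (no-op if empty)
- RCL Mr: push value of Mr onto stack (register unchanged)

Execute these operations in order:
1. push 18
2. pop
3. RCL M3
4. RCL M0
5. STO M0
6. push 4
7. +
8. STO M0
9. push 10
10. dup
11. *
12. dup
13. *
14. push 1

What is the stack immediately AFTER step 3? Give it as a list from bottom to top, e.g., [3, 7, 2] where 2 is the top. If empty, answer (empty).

After op 1 (push 18): stack=[18] mem=[0,0,0,0]
After op 2 (pop): stack=[empty] mem=[0,0,0,0]
After op 3 (RCL M3): stack=[0] mem=[0,0,0,0]

[0]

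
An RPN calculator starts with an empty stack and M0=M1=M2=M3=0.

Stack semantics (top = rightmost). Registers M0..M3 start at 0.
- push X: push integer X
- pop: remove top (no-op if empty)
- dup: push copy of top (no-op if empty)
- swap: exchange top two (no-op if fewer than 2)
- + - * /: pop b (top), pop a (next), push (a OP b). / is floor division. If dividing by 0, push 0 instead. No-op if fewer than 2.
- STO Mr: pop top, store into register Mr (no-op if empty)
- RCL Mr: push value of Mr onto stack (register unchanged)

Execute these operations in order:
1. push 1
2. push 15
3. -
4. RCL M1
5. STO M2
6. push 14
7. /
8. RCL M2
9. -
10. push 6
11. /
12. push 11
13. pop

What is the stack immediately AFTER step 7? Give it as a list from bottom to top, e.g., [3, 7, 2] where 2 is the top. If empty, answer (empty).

After op 1 (push 1): stack=[1] mem=[0,0,0,0]
After op 2 (push 15): stack=[1,15] mem=[0,0,0,0]
After op 3 (-): stack=[-14] mem=[0,0,0,0]
After op 4 (RCL M1): stack=[-14,0] mem=[0,0,0,0]
After op 5 (STO M2): stack=[-14] mem=[0,0,0,0]
After op 6 (push 14): stack=[-14,14] mem=[0,0,0,0]
After op 7 (/): stack=[-1] mem=[0,0,0,0]

[-1]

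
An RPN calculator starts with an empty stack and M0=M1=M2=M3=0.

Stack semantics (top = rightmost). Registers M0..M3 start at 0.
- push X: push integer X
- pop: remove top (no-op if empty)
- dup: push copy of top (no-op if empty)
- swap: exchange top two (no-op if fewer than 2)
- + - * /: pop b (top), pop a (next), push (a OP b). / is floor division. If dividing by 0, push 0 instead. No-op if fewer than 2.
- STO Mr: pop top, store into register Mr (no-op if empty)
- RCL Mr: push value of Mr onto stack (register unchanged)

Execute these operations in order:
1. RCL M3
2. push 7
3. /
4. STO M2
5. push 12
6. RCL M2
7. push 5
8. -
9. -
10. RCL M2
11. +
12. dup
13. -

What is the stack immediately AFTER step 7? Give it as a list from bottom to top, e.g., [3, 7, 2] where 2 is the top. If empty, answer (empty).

After op 1 (RCL M3): stack=[0] mem=[0,0,0,0]
After op 2 (push 7): stack=[0,7] mem=[0,0,0,0]
After op 3 (/): stack=[0] mem=[0,0,0,0]
After op 4 (STO M2): stack=[empty] mem=[0,0,0,0]
After op 5 (push 12): stack=[12] mem=[0,0,0,0]
After op 6 (RCL M2): stack=[12,0] mem=[0,0,0,0]
After op 7 (push 5): stack=[12,0,5] mem=[0,0,0,0]

[12, 0, 5]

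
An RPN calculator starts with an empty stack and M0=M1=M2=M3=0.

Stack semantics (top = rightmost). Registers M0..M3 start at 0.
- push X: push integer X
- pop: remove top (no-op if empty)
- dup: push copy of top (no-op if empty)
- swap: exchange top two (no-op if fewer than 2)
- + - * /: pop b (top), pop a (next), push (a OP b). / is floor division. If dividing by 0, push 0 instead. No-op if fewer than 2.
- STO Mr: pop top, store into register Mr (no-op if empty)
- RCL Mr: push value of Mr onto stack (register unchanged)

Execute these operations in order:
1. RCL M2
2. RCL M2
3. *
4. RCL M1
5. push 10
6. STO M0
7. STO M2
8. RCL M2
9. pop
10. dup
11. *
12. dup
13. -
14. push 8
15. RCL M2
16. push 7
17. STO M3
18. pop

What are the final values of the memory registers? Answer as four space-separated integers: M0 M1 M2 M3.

Answer: 10 0 0 7

Derivation:
After op 1 (RCL M2): stack=[0] mem=[0,0,0,0]
After op 2 (RCL M2): stack=[0,0] mem=[0,0,0,0]
After op 3 (*): stack=[0] mem=[0,0,0,0]
After op 4 (RCL M1): stack=[0,0] mem=[0,0,0,0]
After op 5 (push 10): stack=[0,0,10] mem=[0,0,0,0]
After op 6 (STO M0): stack=[0,0] mem=[10,0,0,0]
After op 7 (STO M2): stack=[0] mem=[10,0,0,0]
After op 8 (RCL M2): stack=[0,0] mem=[10,0,0,0]
After op 9 (pop): stack=[0] mem=[10,0,0,0]
After op 10 (dup): stack=[0,0] mem=[10,0,0,0]
After op 11 (*): stack=[0] mem=[10,0,0,0]
After op 12 (dup): stack=[0,0] mem=[10,0,0,0]
After op 13 (-): stack=[0] mem=[10,0,0,0]
After op 14 (push 8): stack=[0,8] mem=[10,0,0,0]
After op 15 (RCL M2): stack=[0,8,0] mem=[10,0,0,0]
After op 16 (push 7): stack=[0,8,0,7] mem=[10,0,0,0]
After op 17 (STO M3): stack=[0,8,0] mem=[10,0,0,7]
After op 18 (pop): stack=[0,8] mem=[10,0,0,7]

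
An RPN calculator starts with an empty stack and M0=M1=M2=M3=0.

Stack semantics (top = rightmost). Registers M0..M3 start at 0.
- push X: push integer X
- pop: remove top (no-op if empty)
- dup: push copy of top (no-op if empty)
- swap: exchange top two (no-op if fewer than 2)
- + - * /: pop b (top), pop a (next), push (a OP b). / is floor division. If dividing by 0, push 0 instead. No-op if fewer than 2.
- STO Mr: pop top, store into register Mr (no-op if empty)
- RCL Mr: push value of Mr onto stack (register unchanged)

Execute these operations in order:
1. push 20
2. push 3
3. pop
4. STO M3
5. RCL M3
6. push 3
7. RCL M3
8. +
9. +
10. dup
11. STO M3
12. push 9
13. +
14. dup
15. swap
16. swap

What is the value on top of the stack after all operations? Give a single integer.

After op 1 (push 20): stack=[20] mem=[0,0,0,0]
After op 2 (push 3): stack=[20,3] mem=[0,0,0,0]
After op 3 (pop): stack=[20] mem=[0,0,0,0]
After op 4 (STO M3): stack=[empty] mem=[0,0,0,20]
After op 5 (RCL M3): stack=[20] mem=[0,0,0,20]
After op 6 (push 3): stack=[20,3] mem=[0,0,0,20]
After op 7 (RCL M3): stack=[20,3,20] mem=[0,0,0,20]
After op 8 (+): stack=[20,23] mem=[0,0,0,20]
After op 9 (+): stack=[43] mem=[0,0,0,20]
After op 10 (dup): stack=[43,43] mem=[0,0,0,20]
After op 11 (STO M3): stack=[43] mem=[0,0,0,43]
After op 12 (push 9): stack=[43,9] mem=[0,0,0,43]
After op 13 (+): stack=[52] mem=[0,0,0,43]
After op 14 (dup): stack=[52,52] mem=[0,0,0,43]
After op 15 (swap): stack=[52,52] mem=[0,0,0,43]
After op 16 (swap): stack=[52,52] mem=[0,0,0,43]

Answer: 52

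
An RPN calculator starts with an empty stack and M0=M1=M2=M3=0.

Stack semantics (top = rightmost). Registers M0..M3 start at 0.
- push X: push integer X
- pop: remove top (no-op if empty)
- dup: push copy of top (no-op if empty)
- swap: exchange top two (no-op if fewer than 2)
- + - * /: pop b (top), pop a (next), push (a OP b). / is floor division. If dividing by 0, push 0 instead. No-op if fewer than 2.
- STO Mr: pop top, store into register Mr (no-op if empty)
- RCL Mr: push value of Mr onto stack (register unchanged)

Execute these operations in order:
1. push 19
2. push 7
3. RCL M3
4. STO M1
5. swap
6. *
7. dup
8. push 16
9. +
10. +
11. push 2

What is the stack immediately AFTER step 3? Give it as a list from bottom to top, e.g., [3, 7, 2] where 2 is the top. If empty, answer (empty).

After op 1 (push 19): stack=[19] mem=[0,0,0,0]
After op 2 (push 7): stack=[19,7] mem=[0,0,0,0]
After op 3 (RCL M3): stack=[19,7,0] mem=[0,0,0,0]

[19, 7, 0]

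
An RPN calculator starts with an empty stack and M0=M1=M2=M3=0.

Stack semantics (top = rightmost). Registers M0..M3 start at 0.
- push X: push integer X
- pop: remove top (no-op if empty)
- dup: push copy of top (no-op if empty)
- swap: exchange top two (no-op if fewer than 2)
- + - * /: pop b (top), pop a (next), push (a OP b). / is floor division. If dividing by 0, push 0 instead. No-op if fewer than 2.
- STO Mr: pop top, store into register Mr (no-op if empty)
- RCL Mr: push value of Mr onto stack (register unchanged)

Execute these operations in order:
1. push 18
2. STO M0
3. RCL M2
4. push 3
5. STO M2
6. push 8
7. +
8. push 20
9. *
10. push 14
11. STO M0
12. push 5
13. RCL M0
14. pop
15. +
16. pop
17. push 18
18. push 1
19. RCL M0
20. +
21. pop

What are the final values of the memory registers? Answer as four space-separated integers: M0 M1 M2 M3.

After op 1 (push 18): stack=[18] mem=[0,0,0,0]
After op 2 (STO M0): stack=[empty] mem=[18,0,0,0]
After op 3 (RCL M2): stack=[0] mem=[18,0,0,0]
After op 4 (push 3): stack=[0,3] mem=[18,0,0,0]
After op 5 (STO M2): stack=[0] mem=[18,0,3,0]
After op 6 (push 8): stack=[0,8] mem=[18,0,3,0]
After op 7 (+): stack=[8] mem=[18,0,3,0]
After op 8 (push 20): stack=[8,20] mem=[18,0,3,0]
After op 9 (*): stack=[160] mem=[18,0,3,0]
After op 10 (push 14): stack=[160,14] mem=[18,0,3,0]
After op 11 (STO M0): stack=[160] mem=[14,0,3,0]
After op 12 (push 5): stack=[160,5] mem=[14,0,3,0]
After op 13 (RCL M0): stack=[160,5,14] mem=[14,0,3,0]
After op 14 (pop): stack=[160,5] mem=[14,0,3,0]
After op 15 (+): stack=[165] mem=[14,0,3,0]
After op 16 (pop): stack=[empty] mem=[14,0,3,0]
After op 17 (push 18): stack=[18] mem=[14,0,3,0]
After op 18 (push 1): stack=[18,1] mem=[14,0,3,0]
After op 19 (RCL M0): stack=[18,1,14] mem=[14,0,3,0]
After op 20 (+): stack=[18,15] mem=[14,0,3,0]
After op 21 (pop): stack=[18] mem=[14,0,3,0]

Answer: 14 0 3 0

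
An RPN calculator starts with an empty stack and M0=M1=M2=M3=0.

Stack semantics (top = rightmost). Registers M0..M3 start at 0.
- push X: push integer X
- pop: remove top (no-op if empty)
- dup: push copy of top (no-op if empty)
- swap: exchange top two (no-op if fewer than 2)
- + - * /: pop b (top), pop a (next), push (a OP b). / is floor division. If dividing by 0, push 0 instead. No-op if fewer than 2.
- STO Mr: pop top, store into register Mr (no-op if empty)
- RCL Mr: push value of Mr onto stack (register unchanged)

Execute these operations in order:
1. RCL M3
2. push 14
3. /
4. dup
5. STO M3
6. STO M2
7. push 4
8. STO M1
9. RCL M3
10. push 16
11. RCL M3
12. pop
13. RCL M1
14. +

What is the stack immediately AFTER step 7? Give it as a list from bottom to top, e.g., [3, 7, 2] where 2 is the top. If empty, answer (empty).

After op 1 (RCL M3): stack=[0] mem=[0,0,0,0]
After op 2 (push 14): stack=[0,14] mem=[0,0,0,0]
After op 3 (/): stack=[0] mem=[0,0,0,0]
After op 4 (dup): stack=[0,0] mem=[0,0,0,0]
After op 5 (STO M3): stack=[0] mem=[0,0,0,0]
After op 6 (STO M2): stack=[empty] mem=[0,0,0,0]
After op 7 (push 4): stack=[4] mem=[0,0,0,0]

[4]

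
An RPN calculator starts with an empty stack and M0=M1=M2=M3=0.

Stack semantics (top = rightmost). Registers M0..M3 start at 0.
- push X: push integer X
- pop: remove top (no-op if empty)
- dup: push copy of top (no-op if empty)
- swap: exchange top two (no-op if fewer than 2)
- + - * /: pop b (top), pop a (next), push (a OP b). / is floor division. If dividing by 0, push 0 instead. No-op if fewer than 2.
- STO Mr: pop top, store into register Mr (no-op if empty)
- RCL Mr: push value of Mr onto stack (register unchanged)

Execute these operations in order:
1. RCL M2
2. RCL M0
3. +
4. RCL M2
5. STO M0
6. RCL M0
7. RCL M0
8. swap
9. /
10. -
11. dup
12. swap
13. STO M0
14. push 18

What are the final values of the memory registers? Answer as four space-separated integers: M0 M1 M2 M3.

After op 1 (RCL M2): stack=[0] mem=[0,0,0,0]
After op 2 (RCL M0): stack=[0,0] mem=[0,0,0,0]
After op 3 (+): stack=[0] mem=[0,0,0,0]
After op 4 (RCL M2): stack=[0,0] mem=[0,0,0,0]
After op 5 (STO M0): stack=[0] mem=[0,0,0,0]
After op 6 (RCL M0): stack=[0,0] mem=[0,0,0,0]
After op 7 (RCL M0): stack=[0,0,0] mem=[0,0,0,0]
After op 8 (swap): stack=[0,0,0] mem=[0,0,0,0]
After op 9 (/): stack=[0,0] mem=[0,0,0,0]
After op 10 (-): stack=[0] mem=[0,0,0,0]
After op 11 (dup): stack=[0,0] mem=[0,0,0,0]
After op 12 (swap): stack=[0,0] mem=[0,0,0,0]
After op 13 (STO M0): stack=[0] mem=[0,0,0,0]
After op 14 (push 18): stack=[0,18] mem=[0,0,0,0]

Answer: 0 0 0 0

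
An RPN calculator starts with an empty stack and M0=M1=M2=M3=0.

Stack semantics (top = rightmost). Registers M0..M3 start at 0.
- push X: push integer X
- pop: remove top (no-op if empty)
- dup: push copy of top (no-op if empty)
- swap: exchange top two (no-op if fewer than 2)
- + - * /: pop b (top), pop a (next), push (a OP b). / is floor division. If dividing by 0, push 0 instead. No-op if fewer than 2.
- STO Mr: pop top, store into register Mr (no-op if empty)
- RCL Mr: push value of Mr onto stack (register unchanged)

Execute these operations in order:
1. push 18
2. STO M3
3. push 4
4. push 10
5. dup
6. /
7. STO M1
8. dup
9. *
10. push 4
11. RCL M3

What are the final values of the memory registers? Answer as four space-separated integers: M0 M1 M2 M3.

Answer: 0 1 0 18

Derivation:
After op 1 (push 18): stack=[18] mem=[0,0,0,0]
After op 2 (STO M3): stack=[empty] mem=[0,0,0,18]
After op 3 (push 4): stack=[4] mem=[0,0,0,18]
After op 4 (push 10): stack=[4,10] mem=[0,0,0,18]
After op 5 (dup): stack=[4,10,10] mem=[0,0,0,18]
After op 6 (/): stack=[4,1] mem=[0,0,0,18]
After op 7 (STO M1): stack=[4] mem=[0,1,0,18]
After op 8 (dup): stack=[4,4] mem=[0,1,0,18]
After op 9 (*): stack=[16] mem=[0,1,0,18]
After op 10 (push 4): stack=[16,4] mem=[0,1,0,18]
After op 11 (RCL M3): stack=[16,4,18] mem=[0,1,0,18]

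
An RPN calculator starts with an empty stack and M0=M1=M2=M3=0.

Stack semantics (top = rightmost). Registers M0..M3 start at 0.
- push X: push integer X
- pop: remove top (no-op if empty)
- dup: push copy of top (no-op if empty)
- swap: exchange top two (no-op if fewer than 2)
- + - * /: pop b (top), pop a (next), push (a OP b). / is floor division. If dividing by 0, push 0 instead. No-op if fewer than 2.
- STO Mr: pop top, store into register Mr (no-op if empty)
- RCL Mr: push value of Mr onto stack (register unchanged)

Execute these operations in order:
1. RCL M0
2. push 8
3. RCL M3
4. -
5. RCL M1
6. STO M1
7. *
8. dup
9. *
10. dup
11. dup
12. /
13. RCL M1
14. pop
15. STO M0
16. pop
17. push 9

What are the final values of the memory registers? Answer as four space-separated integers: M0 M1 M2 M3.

After op 1 (RCL M0): stack=[0] mem=[0,0,0,0]
After op 2 (push 8): stack=[0,8] mem=[0,0,0,0]
After op 3 (RCL M3): stack=[0,8,0] mem=[0,0,0,0]
After op 4 (-): stack=[0,8] mem=[0,0,0,0]
After op 5 (RCL M1): stack=[0,8,0] mem=[0,0,0,0]
After op 6 (STO M1): stack=[0,8] mem=[0,0,0,0]
After op 7 (*): stack=[0] mem=[0,0,0,0]
After op 8 (dup): stack=[0,0] mem=[0,0,0,0]
After op 9 (*): stack=[0] mem=[0,0,0,0]
After op 10 (dup): stack=[0,0] mem=[0,0,0,0]
After op 11 (dup): stack=[0,0,0] mem=[0,0,0,0]
After op 12 (/): stack=[0,0] mem=[0,0,0,0]
After op 13 (RCL M1): stack=[0,0,0] mem=[0,0,0,0]
After op 14 (pop): stack=[0,0] mem=[0,0,0,0]
After op 15 (STO M0): stack=[0] mem=[0,0,0,0]
After op 16 (pop): stack=[empty] mem=[0,0,0,0]
After op 17 (push 9): stack=[9] mem=[0,0,0,0]

Answer: 0 0 0 0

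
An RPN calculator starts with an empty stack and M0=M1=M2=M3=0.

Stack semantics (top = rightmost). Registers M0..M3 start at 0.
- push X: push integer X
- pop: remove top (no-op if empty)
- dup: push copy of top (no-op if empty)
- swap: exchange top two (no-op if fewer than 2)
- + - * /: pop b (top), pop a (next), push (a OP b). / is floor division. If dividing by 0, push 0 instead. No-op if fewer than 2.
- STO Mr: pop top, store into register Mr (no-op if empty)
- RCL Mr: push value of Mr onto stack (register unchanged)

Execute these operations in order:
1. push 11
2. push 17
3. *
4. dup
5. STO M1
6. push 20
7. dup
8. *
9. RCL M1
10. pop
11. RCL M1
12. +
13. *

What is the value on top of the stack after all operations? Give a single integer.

After op 1 (push 11): stack=[11] mem=[0,0,0,0]
After op 2 (push 17): stack=[11,17] mem=[0,0,0,0]
After op 3 (*): stack=[187] mem=[0,0,0,0]
After op 4 (dup): stack=[187,187] mem=[0,0,0,0]
After op 5 (STO M1): stack=[187] mem=[0,187,0,0]
After op 6 (push 20): stack=[187,20] mem=[0,187,0,0]
After op 7 (dup): stack=[187,20,20] mem=[0,187,0,0]
After op 8 (*): stack=[187,400] mem=[0,187,0,0]
After op 9 (RCL M1): stack=[187,400,187] mem=[0,187,0,0]
After op 10 (pop): stack=[187,400] mem=[0,187,0,0]
After op 11 (RCL M1): stack=[187,400,187] mem=[0,187,0,0]
After op 12 (+): stack=[187,587] mem=[0,187,0,0]
After op 13 (*): stack=[109769] mem=[0,187,0,0]

Answer: 109769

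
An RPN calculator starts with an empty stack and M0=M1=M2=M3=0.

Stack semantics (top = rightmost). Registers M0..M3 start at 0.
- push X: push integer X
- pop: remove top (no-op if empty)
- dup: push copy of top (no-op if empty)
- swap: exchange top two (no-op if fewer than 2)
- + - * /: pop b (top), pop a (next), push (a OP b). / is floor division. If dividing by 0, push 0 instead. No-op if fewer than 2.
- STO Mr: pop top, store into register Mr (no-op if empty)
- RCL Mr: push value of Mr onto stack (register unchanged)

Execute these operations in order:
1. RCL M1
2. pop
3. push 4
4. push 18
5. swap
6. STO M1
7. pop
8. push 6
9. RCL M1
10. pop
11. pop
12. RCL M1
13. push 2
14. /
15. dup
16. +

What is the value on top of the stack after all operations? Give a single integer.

Answer: 4

Derivation:
After op 1 (RCL M1): stack=[0] mem=[0,0,0,0]
After op 2 (pop): stack=[empty] mem=[0,0,0,0]
After op 3 (push 4): stack=[4] mem=[0,0,0,0]
After op 4 (push 18): stack=[4,18] mem=[0,0,0,0]
After op 5 (swap): stack=[18,4] mem=[0,0,0,0]
After op 6 (STO M1): stack=[18] mem=[0,4,0,0]
After op 7 (pop): stack=[empty] mem=[0,4,0,0]
After op 8 (push 6): stack=[6] mem=[0,4,0,0]
After op 9 (RCL M1): stack=[6,4] mem=[0,4,0,0]
After op 10 (pop): stack=[6] mem=[0,4,0,0]
After op 11 (pop): stack=[empty] mem=[0,4,0,0]
After op 12 (RCL M1): stack=[4] mem=[0,4,0,0]
After op 13 (push 2): stack=[4,2] mem=[0,4,0,0]
After op 14 (/): stack=[2] mem=[0,4,0,0]
After op 15 (dup): stack=[2,2] mem=[0,4,0,0]
After op 16 (+): stack=[4] mem=[0,4,0,0]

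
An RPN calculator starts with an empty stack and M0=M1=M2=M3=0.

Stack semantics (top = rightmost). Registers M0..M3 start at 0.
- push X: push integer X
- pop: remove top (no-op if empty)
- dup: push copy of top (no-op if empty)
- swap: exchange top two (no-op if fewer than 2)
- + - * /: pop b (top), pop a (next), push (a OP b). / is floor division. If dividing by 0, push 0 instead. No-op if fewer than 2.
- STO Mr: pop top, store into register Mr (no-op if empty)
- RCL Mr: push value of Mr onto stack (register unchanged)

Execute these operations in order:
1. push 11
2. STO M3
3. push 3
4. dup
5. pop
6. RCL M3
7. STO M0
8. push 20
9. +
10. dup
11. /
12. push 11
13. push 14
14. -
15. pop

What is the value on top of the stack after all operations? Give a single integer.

Answer: 1

Derivation:
After op 1 (push 11): stack=[11] mem=[0,0,0,0]
After op 2 (STO M3): stack=[empty] mem=[0,0,0,11]
After op 3 (push 3): stack=[3] mem=[0,0,0,11]
After op 4 (dup): stack=[3,3] mem=[0,0,0,11]
After op 5 (pop): stack=[3] mem=[0,0,0,11]
After op 6 (RCL M3): stack=[3,11] mem=[0,0,0,11]
After op 7 (STO M0): stack=[3] mem=[11,0,0,11]
After op 8 (push 20): stack=[3,20] mem=[11,0,0,11]
After op 9 (+): stack=[23] mem=[11,0,0,11]
After op 10 (dup): stack=[23,23] mem=[11,0,0,11]
After op 11 (/): stack=[1] mem=[11,0,0,11]
After op 12 (push 11): stack=[1,11] mem=[11,0,0,11]
After op 13 (push 14): stack=[1,11,14] mem=[11,0,0,11]
After op 14 (-): stack=[1,-3] mem=[11,0,0,11]
After op 15 (pop): stack=[1] mem=[11,0,0,11]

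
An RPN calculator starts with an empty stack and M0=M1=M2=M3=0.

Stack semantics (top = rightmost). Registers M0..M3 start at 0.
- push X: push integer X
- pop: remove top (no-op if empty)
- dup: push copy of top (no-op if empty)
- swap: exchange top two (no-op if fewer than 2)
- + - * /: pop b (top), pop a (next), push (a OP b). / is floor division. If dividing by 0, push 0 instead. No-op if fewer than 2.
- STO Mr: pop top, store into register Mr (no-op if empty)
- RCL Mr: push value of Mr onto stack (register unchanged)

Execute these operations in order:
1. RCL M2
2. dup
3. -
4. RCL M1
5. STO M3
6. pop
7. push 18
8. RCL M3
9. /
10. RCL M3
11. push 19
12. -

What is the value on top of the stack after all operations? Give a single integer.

After op 1 (RCL M2): stack=[0] mem=[0,0,0,0]
After op 2 (dup): stack=[0,0] mem=[0,0,0,0]
After op 3 (-): stack=[0] mem=[0,0,0,0]
After op 4 (RCL M1): stack=[0,0] mem=[0,0,0,0]
After op 5 (STO M3): stack=[0] mem=[0,0,0,0]
After op 6 (pop): stack=[empty] mem=[0,0,0,0]
After op 7 (push 18): stack=[18] mem=[0,0,0,0]
After op 8 (RCL M3): stack=[18,0] mem=[0,0,0,0]
After op 9 (/): stack=[0] mem=[0,0,0,0]
After op 10 (RCL M3): stack=[0,0] mem=[0,0,0,0]
After op 11 (push 19): stack=[0,0,19] mem=[0,0,0,0]
After op 12 (-): stack=[0,-19] mem=[0,0,0,0]

Answer: -19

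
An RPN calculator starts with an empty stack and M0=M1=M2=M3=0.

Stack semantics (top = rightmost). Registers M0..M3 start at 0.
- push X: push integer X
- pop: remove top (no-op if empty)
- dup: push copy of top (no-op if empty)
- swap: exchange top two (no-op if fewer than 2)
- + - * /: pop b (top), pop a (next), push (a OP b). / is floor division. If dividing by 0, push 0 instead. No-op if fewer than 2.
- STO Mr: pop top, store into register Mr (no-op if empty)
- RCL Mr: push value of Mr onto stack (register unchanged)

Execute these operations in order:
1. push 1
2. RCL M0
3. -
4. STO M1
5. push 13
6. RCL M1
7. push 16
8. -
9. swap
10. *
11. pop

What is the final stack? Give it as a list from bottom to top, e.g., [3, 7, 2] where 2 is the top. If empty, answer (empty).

After op 1 (push 1): stack=[1] mem=[0,0,0,0]
After op 2 (RCL M0): stack=[1,0] mem=[0,0,0,0]
After op 3 (-): stack=[1] mem=[0,0,0,0]
After op 4 (STO M1): stack=[empty] mem=[0,1,0,0]
After op 5 (push 13): stack=[13] mem=[0,1,0,0]
After op 6 (RCL M1): stack=[13,1] mem=[0,1,0,0]
After op 7 (push 16): stack=[13,1,16] mem=[0,1,0,0]
After op 8 (-): stack=[13,-15] mem=[0,1,0,0]
After op 9 (swap): stack=[-15,13] mem=[0,1,0,0]
After op 10 (*): stack=[-195] mem=[0,1,0,0]
After op 11 (pop): stack=[empty] mem=[0,1,0,0]

Answer: (empty)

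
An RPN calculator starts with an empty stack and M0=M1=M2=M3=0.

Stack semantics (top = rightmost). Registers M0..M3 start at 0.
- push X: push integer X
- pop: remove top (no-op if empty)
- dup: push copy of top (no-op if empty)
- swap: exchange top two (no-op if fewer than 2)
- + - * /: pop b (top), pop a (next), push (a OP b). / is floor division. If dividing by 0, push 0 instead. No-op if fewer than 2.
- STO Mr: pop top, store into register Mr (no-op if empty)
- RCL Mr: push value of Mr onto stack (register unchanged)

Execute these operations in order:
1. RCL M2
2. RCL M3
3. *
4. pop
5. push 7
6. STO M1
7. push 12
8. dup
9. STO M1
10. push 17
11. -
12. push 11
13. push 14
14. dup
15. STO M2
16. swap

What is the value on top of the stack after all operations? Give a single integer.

Answer: 11

Derivation:
After op 1 (RCL M2): stack=[0] mem=[0,0,0,0]
After op 2 (RCL M3): stack=[0,0] mem=[0,0,0,0]
After op 3 (*): stack=[0] mem=[0,0,0,0]
After op 4 (pop): stack=[empty] mem=[0,0,0,0]
After op 5 (push 7): stack=[7] mem=[0,0,0,0]
After op 6 (STO M1): stack=[empty] mem=[0,7,0,0]
After op 7 (push 12): stack=[12] mem=[0,7,0,0]
After op 8 (dup): stack=[12,12] mem=[0,7,0,0]
After op 9 (STO M1): stack=[12] mem=[0,12,0,0]
After op 10 (push 17): stack=[12,17] mem=[0,12,0,0]
After op 11 (-): stack=[-5] mem=[0,12,0,0]
After op 12 (push 11): stack=[-5,11] mem=[0,12,0,0]
After op 13 (push 14): stack=[-5,11,14] mem=[0,12,0,0]
After op 14 (dup): stack=[-5,11,14,14] mem=[0,12,0,0]
After op 15 (STO M2): stack=[-5,11,14] mem=[0,12,14,0]
After op 16 (swap): stack=[-5,14,11] mem=[0,12,14,0]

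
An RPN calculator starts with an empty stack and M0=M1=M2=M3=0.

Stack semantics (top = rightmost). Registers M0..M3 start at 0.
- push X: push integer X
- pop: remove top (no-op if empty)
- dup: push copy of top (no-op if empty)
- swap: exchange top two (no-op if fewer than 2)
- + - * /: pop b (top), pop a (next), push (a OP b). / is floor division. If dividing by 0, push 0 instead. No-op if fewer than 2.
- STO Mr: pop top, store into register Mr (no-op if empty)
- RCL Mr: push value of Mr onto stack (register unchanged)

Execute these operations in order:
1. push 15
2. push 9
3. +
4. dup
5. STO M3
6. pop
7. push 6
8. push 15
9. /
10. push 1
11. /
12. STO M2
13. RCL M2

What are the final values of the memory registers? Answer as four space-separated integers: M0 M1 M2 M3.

Answer: 0 0 0 24

Derivation:
After op 1 (push 15): stack=[15] mem=[0,0,0,0]
After op 2 (push 9): stack=[15,9] mem=[0,0,0,0]
After op 3 (+): stack=[24] mem=[0,0,0,0]
After op 4 (dup): stack=[24,24] mem=[0,0,0,0]
After op 5 (STO M3): stack=[24] mem=[0,0,0,24]
After op 6 (pop): stack=[empty] mem=[0,0,0,24]
After op 7 (push 6): stack=[6] mem=[0,0,0,24]
After op 8 (push 15): stack=[6,15] mem=[0,0,0,24]
After op 9 (/): stack=[0] mem=[0,0,0,24]
After op 10 (push 1): stack=[0,1] mem=[0,0,0,24]
After op 11 (/): stack=[0] mem=[0,0,0,24]
After op 12 (STO M2): stack=[empty] mem=[0,0,0,24]
After op 13 (RCL M2): stack=[0] mem=[0,0,0,24]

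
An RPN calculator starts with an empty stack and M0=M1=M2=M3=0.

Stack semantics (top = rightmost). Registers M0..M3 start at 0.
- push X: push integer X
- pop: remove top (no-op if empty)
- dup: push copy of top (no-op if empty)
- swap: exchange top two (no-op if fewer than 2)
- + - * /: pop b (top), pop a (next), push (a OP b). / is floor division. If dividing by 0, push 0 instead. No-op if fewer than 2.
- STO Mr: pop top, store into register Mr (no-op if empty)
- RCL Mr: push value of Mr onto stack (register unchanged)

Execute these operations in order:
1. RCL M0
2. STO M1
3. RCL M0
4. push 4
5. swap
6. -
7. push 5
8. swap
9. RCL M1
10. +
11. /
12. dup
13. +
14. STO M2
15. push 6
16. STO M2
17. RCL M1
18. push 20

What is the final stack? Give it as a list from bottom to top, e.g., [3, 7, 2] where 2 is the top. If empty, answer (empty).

Answer: [0, 20]

Derivation:
After op 1 (RCL M0): stack=[0] mem=[0,0,0,0]
After op 2 (STO M1): stack=[empty] mem=[0,0,0,0]
After op 3 (RCL M0): stack=[0] mem=[0,0,0,0]
After op 4 (push 4): stack=[0,4] mem=[0,0,0,0]
After op 5 (swap): stack=[4,0] mem=[0,0,0,0]
After op 6 (-): stack=[4] mem=[0,0,0,0]
After op 7 (push 5): stack=[4,5] mem=[0,0,0,0]
After op 8 (swap): stack=[5,4] mem=[0,0,0,0]
After op 9 (RCL M1): stack=[5,4,0] mem=[0,0,0,0]
After op 10 (+): stack=[5,4] mem=[0,0,0,0]
After op 11 (/): stack=[1] mem=[0,0,0,0]
After op 12 (dup): stack=[1,1] mem=[0,0,0,0]
After op 13 (+): stack=[2] mem=[0,0,0,0]
After op 14 (STO M2): stack=[empty] mem=[0,0,2,0]
After op 15 (push 6): stack=[6] mem=[0,0,2,0]
After op 16 (STO M2): stack=[empty] mem=[0,0,6,0]
After op 17 (RCL M1): stack=[0] mem=[0,0,6,0]
After op 18 (push 20): stack=[0,20] mem=[0,0,6,0]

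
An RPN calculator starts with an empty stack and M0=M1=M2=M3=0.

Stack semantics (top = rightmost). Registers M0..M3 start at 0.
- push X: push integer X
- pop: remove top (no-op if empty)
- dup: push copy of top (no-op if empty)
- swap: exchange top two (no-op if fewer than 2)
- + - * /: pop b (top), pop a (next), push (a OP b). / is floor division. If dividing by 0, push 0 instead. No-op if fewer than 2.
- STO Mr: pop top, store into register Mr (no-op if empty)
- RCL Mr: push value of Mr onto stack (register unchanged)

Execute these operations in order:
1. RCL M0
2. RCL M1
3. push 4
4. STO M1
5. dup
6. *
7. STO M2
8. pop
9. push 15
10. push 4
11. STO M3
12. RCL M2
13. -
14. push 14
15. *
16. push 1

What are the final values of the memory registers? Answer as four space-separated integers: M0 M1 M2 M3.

After op 1 (RCL M0): stack=[0] mem=[0,0,0,0]
After op 2 (RCL M1): stack=[0,0] mem=[0,0,0,0]
After op 3 (push 4): stack=[0,0,4] mem=[0,0,0,0]
After op 4 (STO M1): stack=[0,0] mem=[0,4,0,0]
After op 5 (dup): stack=[0,0,0] mem=[0,4,0,0]
After op 6 (*): stack=[0,0] mem=[0,4,0,0]
After op 7 (STO M2): stack=[0] mem=[0,4,0,0]
After op 8 (pop): stack=[empty] mem=[0,4,0,0]
After op 9 (push 15): stack=[15] mem=[0,4,0,0]
After op 10 (push 4): stack=[15,4] mem=[0,4,0,0]
After op 11 (STO M3): stack=[15] mem=[0,4,0,4]
After op 12 (RCL M2): stack=[15,0] mem=[0,4,0,4]
After op 13 (-): stack=[15] mem=[0,4,0,4]
After op 14 (push 14): stack=[15,14] mem=[0,4,0,4]
After op 15 (*): stack=[210] mem=[0,4,0,4]
After op 16 (push 1): stack=[210,1] mem=[0,4,0,4]

Answer: 0 4 0 4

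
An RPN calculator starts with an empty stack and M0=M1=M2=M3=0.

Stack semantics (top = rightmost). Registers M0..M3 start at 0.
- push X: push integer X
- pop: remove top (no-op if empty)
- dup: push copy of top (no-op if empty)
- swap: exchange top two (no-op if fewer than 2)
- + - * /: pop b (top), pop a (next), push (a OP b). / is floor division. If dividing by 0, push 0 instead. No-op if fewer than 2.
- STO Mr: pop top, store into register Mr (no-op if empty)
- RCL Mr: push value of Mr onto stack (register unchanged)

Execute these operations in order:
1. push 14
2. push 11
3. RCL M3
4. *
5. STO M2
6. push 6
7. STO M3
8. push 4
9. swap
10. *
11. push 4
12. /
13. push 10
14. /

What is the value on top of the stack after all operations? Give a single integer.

Answer: 1

Derivation:
After op 1 (push 14): stack=[14] mem=[0,0,0,0]
After op 2 (push 11): stack=[14,11] mem=[0,0,0,0]
After op 3 (RCL M3): stack=[14,11,0] mem=[0,0,0,0]
After op 4 (*): stack=[14,0] mem=[0,0,0,0]
After op 5 (STO M2): stack=[14] mem=[0,0,0,0]
After op 6 (push 6): stack=[14,6] mem=[0,0,0,0]
After op 7 (STO M3): stack=[14] mem=[0,0,0,6]
After op 8 (push 4): stack=[14,4] mem=[0,0,0,6]
After op 9 (swap): stack=[4,14] mem=[0,0,0,6]
After op 10 (*): stack=[56] mem=[0,0,0,6]
After op 11 (push 4): stack=[56,4] mem=[0,0,0,6]
After op 12 (/): stack=[14] mem=[0,0,0,6]
After op 13 (push 10): stack=[14,10] mem=[0,0,0,6]
After op 14 (/): stack=[1] mem=[0,0,0,6]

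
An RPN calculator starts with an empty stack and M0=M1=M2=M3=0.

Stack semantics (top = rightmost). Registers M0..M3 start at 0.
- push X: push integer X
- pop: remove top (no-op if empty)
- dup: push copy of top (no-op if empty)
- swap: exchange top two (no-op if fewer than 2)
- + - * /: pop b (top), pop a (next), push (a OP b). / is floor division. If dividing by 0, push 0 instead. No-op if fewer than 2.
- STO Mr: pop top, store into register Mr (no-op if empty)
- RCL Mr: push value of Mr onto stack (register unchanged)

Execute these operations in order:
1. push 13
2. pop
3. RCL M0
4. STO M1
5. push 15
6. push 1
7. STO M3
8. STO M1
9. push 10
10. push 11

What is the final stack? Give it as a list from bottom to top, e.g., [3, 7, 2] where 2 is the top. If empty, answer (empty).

Answer: [10, 11]

Derivation:
After op 1 (push 13): stack=[13] mem=[0,0,0,0]
After op 2 (pop): stack=[empty] mem=[0,0,0,0]
After op 3 (RCL M0): stack=[0] mem=[0,0,0,0]
After op 4 (STO M1): stack=[empty] mem=[0,0,0,0]
After op 5 (push 15): stack=[15] mem=[0,0,0,0]
After op 6 (push 1): stack=[15,1] mem=[0,0,0,0]
After op 7 (STO M3): stack=[15] mem=[0,0,0,1]
After op 8 (STO M1): stack=[empty] mem=[0,15,0,1]
After op 9 (push 10): stack=[10] mem=[0,15,0,1]
After op 10 (push 11): stack=[10,11] mem=[0,15,0,1]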